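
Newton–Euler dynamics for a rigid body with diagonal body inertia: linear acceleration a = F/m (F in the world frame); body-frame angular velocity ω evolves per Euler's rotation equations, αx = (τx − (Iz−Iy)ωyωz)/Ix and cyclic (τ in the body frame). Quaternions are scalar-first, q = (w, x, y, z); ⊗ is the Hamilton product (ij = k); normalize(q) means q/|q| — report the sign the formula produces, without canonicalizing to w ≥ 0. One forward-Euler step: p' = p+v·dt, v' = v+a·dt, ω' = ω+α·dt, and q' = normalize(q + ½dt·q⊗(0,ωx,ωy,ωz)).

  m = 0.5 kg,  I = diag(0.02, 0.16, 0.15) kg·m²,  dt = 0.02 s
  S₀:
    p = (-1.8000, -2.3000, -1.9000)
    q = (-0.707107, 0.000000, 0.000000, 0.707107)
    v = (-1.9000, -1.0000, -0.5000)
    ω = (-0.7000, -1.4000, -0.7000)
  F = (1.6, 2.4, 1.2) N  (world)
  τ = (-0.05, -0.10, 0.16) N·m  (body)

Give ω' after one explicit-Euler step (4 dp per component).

ω×(Iω) gyroscopic = (-0.0098, -0.0637, 0.1372)
angular accel α = (-2.0100, -0.2269, 0.1520)
ω + α·dt = (-0.7402, -1.4045, -0.6970)

ω' = (-0.7402, -1.4045, -0.6970)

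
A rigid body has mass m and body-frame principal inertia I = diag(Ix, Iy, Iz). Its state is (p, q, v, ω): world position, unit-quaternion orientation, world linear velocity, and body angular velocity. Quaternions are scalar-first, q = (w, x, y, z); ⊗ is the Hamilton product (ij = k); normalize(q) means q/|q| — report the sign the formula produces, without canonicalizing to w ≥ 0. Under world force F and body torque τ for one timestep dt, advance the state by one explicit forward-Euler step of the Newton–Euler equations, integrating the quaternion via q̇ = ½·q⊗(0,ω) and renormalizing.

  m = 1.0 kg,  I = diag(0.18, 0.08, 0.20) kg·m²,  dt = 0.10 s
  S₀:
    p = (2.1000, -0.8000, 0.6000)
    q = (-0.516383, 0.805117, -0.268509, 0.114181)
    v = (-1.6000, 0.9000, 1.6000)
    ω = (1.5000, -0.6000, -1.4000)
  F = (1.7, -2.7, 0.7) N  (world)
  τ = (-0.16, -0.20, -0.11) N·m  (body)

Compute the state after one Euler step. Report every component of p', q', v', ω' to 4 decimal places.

precession coupling ω×(Iω) = (0.1008, 0.0420, 0.0900)
α = I⁻¹(τ − ω×Iω) = (-1.4489, -3.0250, -1.0000)
ω + α·dt = (1.3551, -0.9025, -1.5000)
q⊗(0,ω) = (-1.2089275, -0.3301533, 1.6082651, 0.6426295)
q + ½dt·q⊗(0,ω), renormalized = (-0.5736, 0.7841, -0.1870, 0.1455)
p + v·dt = (1.9400, -0.7100, 0.7600)
v' = v + a·dt = (-1.4300, 0.6300, 1.6700)

p' = (1.9400, -0.7100, 0.7600)
q' = (-0.5736, 0.7841, -0.1870, 0.1455)
v' = (-1.4300, 0.6300, 1.6700)
ω' = (1.3551, -0.9025, -1.5000)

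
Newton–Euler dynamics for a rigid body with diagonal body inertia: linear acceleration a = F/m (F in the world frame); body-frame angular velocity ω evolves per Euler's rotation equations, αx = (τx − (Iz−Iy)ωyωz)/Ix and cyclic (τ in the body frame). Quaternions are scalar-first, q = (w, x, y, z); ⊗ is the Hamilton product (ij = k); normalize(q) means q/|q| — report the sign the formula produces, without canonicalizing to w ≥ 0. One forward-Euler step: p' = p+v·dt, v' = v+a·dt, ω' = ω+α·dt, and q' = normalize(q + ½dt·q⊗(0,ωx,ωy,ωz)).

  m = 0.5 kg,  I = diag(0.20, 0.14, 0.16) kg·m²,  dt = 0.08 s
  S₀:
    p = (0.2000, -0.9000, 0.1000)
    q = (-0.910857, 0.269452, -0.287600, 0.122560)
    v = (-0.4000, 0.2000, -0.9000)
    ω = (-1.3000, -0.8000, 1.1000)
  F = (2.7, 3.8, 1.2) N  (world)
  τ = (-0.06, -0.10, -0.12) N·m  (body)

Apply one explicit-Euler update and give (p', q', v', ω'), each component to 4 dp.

p' = (0.1680, -0.8840, 0.0280)
q' = (-0.9089, 0.3072, -0.2759, 0.0587)
v' = (0.0320, 0.8080, -0.7080)
ω' = (-1.3170, -0.8245, 1.0712)

a = (5.4000, 7.6000, 2.4000)
p + v·dt = (0.1680, -0.8840, 0.0280)
v + (F/m)dt = (0.0320, 0.8080, -0.7080)
precession coupling ω×(Iω) = (-0.0176, -0.0572, -0.0624)
angular accel α = (-0.2120, -0.3057, -0.3600)
ω + α·dt = (-1.3170, -0.8245, 1.0712)
q⊗(0,ω) = (-0.0146084, 0.9658021, 0.2729604, -1.5913843)
q' = normalize(q + ½dt·q⊗(0,ω)) = (-0.9089, 0.3072, -0.2759, 0.0587)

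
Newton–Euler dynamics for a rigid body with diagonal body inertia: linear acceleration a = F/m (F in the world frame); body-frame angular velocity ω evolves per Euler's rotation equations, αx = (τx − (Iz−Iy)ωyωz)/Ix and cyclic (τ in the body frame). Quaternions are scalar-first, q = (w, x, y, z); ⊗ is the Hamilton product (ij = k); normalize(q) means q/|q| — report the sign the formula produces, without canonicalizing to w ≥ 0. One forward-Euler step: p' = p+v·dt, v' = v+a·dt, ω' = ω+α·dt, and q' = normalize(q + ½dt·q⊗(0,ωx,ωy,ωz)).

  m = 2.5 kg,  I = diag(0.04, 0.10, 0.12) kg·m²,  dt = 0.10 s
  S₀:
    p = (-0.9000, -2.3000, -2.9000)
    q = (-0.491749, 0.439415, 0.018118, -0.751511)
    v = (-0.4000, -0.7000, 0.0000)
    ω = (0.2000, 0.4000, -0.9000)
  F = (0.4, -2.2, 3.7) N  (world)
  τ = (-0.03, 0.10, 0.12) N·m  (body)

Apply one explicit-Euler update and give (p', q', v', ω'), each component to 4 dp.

a = (0.1600, -0.8800, 1.4800)
p' = p + v·dt = (-0.9400, -2.3700, -2.9000)
v' = v + a·dt = (-0.3840, -0.7880, 0.1480)
(τ − ω×Iω)/I = (-0.5700, 0.8560, 0.9600)
new body rate ω' = (0.1430, 0.4856, -0.8040)
2q̇ = q⊗(0,ω) = (-0.7714901, 0.1859484, 0.0484717, 0.6147165)
updated quaternion q' = (-0.5297, 0.4481, 0.0205, -0.7199)

p' = (-0.9400, -2.3700, -2.9000)
q' = (-0.5297, 0.4481, 0.0205, -0.7199)
v' = (-0.3840, -0.7880, 0.1480)
ω' = (0.1430, 0.4856, -0.8040)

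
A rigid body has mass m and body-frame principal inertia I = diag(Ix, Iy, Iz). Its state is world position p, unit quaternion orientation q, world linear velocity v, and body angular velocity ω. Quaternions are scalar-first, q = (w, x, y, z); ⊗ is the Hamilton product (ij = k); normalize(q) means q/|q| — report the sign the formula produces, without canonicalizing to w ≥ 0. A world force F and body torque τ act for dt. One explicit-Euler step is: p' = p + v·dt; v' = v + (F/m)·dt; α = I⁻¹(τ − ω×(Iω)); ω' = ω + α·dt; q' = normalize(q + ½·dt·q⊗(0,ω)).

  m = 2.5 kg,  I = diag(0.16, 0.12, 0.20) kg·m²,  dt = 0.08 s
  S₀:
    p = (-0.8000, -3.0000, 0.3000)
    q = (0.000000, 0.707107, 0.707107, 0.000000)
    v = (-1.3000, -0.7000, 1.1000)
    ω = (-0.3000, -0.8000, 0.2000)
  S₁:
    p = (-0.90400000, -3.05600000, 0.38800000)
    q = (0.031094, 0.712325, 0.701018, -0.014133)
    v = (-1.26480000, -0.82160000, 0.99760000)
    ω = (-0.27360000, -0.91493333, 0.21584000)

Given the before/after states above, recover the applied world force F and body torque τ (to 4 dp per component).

F = (1.1000, -3.8000, -3.2000)
τ = (0.0400, -0.1700, 0.0300)

v₁ − v₀ = (0.03520000, -0.12160000, -0.10240000)
applied force F = (1.1000, -3.8000, -3.2000)
Δω = ω₁−ω₀ = (0.02640000, -0.11493333, 0.01584000)
gyro term ω₀×Iω₀ = (-0.0128, 0.0024, -0.0096)
τ = I·(Δω/dt) + ω₀×(Iω₀) = (0.0400, -0.1700, 0.0300)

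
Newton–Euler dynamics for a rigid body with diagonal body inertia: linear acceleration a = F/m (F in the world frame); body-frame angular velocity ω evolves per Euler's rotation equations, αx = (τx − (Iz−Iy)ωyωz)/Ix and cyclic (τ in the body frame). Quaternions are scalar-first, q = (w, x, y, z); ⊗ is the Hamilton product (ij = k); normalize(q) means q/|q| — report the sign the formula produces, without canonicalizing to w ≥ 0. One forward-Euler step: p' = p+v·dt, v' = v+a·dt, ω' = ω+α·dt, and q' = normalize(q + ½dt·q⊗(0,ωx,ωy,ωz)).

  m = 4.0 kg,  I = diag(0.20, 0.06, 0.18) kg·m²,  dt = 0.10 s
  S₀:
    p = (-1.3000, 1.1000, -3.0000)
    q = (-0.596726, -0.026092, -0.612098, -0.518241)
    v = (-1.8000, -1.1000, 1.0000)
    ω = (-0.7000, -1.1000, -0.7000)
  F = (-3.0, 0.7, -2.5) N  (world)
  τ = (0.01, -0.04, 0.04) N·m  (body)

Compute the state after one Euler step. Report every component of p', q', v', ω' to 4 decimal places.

gyro term ω×Iω = (0.0924, 0.0098, -0.1078)
α = I⁻¹(τ − ω×Iω) = (-0.4120, -0.8300, 0.8211)
new body rate ω' = (-0.7412, -1.1830, -0.6179)
q⊗(0,ω) = (-1.0543409, 0.2761117, 1.0009029, 0.0179408)
updated quaternion q' = (-0.6477, -0.0123, -0.5605, -0.5159)
a = F/m = (-0.7500, 0.1750, -0.6250)
p + v·dt = (-1.4800, 0.9900, -2.9000)
new velocity v' = (-1.8750, -1.0825, 0.9375)

p' = (-1.4800, 0.9900, -2.9000)
q' = (-0.6477, -0.0123, -0.5605, -0.5159)
v' = (-1.8750, -1.0825, 0.9375)
ω' = (-0.7412, -1.1830, -0.6179)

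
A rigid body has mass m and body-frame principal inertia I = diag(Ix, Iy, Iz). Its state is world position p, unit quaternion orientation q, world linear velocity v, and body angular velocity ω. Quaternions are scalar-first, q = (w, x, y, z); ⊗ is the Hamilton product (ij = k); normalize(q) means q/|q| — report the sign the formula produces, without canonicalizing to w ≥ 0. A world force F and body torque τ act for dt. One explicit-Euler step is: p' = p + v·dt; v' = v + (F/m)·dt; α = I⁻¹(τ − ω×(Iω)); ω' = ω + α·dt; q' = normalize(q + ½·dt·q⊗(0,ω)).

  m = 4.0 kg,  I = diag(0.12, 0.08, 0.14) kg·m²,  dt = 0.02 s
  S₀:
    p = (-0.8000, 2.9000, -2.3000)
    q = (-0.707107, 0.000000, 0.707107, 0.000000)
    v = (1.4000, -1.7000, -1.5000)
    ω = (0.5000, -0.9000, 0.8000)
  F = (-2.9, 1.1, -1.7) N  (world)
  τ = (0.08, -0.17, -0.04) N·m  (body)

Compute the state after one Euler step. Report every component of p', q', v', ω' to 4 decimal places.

p' = (-0.7720, 2.8660, -2.3300)
q' = (-0.7007, 0.0021, 0.7134, -0.0092)
v' = (1.3855, -1.6945, -1.5085)
ω' = (0.5205, -0.9405, 0.7917)

p' = p + v·dt = (-0.7720, 2.8660, -2.3300)
new velocity v' = (1.3855, -1.6945, -1.5085)
angular accel α = (1.0267, -2.0250, -0.4143)
ω' = ω + α·dt = (0.5205, -0.9405, 0.7917)
q⊗(0,ω) = (0.6363963, 0.2121321, 0.6363963, -0.9192391)
q' = normalize(q + ½dt·q⊗(0,ω)) = (-0.7007, 0.0021, 0.7134, -0.0092)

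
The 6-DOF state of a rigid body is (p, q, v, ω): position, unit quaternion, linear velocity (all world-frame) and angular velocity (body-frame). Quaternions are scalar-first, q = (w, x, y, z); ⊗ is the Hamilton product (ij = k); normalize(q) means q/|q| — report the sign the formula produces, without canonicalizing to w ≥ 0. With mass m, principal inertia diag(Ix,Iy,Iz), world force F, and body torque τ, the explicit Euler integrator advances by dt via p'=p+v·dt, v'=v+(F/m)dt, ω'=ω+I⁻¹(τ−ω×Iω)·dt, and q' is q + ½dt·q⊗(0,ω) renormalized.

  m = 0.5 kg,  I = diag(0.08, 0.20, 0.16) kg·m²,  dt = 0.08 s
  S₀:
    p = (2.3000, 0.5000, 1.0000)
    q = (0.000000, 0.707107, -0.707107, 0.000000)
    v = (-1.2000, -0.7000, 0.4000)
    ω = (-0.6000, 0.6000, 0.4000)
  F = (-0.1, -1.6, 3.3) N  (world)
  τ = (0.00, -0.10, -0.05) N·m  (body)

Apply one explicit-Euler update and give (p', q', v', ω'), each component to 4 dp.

p' = (2.2040, 0.4440, 1.0320)
q' = (0.0339, 0.6953, -0.7179, 0.0000)
v' = (-1.2160, -0.9560, 0.9280)
ω' = (-0.5904, 0.5523, 0.3966)

linear accel F/m = (-0.2000, -3.2000, 6.6000)
new position p' = (2.2040, 0.4440, 1.0320)
v + (F/m)dt = (-1.2160, -0.9560, 0.9280)
precession coupling ω×(Iω) = (-0.0096, 0.0192, -0.0432)
α = I⁻¹(τ − ω×Iω) = (0.1200, -0.5960, -0.0425)
new body rate ω' = (-0.5904, 0.5523, 0.3966)
q⊗(0,ω) = (0.8485284, -0.2828428, -0.2828428, 0.0000000)
updated quaternion q' = (0.0339, 0.6953, -0.7179, 0.0000)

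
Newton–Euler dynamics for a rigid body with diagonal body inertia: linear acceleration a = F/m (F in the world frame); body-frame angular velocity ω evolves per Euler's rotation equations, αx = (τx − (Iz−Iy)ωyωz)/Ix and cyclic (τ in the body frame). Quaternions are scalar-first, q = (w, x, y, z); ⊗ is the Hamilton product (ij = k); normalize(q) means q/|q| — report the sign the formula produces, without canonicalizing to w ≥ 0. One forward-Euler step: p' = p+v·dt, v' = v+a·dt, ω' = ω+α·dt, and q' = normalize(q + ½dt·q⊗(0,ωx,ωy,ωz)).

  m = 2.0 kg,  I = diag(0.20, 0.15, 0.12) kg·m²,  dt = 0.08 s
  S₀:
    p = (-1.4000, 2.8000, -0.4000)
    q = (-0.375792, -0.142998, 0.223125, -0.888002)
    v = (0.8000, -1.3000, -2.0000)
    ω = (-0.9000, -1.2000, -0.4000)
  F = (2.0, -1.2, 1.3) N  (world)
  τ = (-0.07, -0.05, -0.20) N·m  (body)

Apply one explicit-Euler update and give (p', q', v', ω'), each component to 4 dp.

linear accel F/m = (1.0000, -0.6000, 0.6500)
p + v·dt = (-1.3360, 2.6960, -0.5600)
v + (F/m)dt = (0.8800, -1.3480, -1.9480)
α = I⁻¹(τ − ω×Iω) = (-0.2780, -0.5253, -1.2167)
new body rate ω' = (-0.9222, -1.2420, -0.4973)
2q̇ = q⊗(0,ω) = (-0.2161490, -0.8166396, 1.1929530, 0.5227269)
updated quaternion q' = (-0.3837, -0.1753, 0.2703, -0.8654)

p' = (-1.3360, 2.6960, -0.5600)
q' = (-0.3837, -0.1753, 0.2703, -0.8654)
v' = (0.8800, -1.3480, -1.9480)
ω' = (-0.9222, -1.2420, -0.4973)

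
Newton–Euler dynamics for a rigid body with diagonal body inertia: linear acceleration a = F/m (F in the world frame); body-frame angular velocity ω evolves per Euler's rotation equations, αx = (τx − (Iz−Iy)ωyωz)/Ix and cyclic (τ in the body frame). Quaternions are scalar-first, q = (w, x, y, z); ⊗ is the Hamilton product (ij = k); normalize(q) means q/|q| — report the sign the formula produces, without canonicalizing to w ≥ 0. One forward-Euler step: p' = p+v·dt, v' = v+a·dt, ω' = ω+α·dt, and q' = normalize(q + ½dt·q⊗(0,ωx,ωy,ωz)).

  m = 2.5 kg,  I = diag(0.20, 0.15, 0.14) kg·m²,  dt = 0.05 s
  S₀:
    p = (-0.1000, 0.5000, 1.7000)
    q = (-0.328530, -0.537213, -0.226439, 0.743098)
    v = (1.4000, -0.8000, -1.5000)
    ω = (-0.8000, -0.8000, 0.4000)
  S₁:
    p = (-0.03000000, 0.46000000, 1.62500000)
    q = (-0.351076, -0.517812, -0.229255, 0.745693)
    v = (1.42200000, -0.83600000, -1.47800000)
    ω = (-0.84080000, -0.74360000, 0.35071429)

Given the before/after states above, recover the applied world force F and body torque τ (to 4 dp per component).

F = (1.1000, -1.8000, 1.1000)
τ = (-0.1600, 0.1500, -0.1700)

ω₁ − ω₀ = (-0.04080000, 0.05640000, -0.04928571)
I·α + gyro = (-0.1600, 0.1500, -0.1700)
v₁ − v₀ = (0.02200000, -0.03600000, 0.02200000)
F = m·Δv/dt = (1.1000, -1.8000, 1.1000)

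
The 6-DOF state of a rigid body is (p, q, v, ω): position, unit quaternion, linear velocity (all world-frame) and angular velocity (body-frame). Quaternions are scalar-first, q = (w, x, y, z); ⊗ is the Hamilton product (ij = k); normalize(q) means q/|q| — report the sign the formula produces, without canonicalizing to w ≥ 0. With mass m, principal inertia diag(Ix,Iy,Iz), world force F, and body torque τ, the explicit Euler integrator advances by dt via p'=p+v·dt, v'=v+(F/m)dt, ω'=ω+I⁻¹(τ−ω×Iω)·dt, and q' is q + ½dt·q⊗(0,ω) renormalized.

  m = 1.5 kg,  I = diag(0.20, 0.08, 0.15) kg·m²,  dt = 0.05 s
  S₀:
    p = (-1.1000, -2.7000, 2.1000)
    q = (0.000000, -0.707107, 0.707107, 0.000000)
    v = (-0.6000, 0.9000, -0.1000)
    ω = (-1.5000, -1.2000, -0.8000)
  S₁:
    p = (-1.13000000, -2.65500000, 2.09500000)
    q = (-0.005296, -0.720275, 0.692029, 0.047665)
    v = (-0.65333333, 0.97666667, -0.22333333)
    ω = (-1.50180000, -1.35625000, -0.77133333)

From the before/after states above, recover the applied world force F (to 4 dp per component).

F = (-1.6000, 2.3000, -3.7000)

v₁ − v₀ = (-0.05333333, 0.07666667, -0.12333333)
m·(v₁−v₀)/dt = (-1.6000, 2.3000, -3.7000)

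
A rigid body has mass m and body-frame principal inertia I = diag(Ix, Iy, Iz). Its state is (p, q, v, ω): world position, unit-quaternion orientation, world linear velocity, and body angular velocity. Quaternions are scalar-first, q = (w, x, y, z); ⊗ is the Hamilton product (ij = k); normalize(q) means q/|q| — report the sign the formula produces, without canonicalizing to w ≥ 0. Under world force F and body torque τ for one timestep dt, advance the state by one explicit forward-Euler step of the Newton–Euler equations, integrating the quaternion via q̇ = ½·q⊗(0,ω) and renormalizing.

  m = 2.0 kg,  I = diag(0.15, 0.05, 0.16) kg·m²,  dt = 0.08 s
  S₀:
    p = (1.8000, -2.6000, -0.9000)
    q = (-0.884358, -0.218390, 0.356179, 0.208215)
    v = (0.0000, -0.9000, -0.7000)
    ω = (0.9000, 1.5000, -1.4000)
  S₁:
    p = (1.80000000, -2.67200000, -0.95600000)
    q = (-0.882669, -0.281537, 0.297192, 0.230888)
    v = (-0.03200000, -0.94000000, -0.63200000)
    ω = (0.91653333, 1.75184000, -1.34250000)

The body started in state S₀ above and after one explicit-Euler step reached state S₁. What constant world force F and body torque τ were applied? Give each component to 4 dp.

F = (-0.8000, -1.0000, 1.7000)
τ = (-0.2000, 0.1700, -0.0200)

v₁ − v₀ = (-0.03200000, -0.04000000, 0.06800000)
F = m·Δv/dt = (-0.8000, -1.0000, 1.7000)
ω₁ − ω₀ = (0.01653333, 0.25184000, 0.05750000)
gyro term ω₀×Iω₀ = (-0.2310, 0.0126, -0.1350)
I·α + gyro = (-0.2000, 0.1700, -0.0200)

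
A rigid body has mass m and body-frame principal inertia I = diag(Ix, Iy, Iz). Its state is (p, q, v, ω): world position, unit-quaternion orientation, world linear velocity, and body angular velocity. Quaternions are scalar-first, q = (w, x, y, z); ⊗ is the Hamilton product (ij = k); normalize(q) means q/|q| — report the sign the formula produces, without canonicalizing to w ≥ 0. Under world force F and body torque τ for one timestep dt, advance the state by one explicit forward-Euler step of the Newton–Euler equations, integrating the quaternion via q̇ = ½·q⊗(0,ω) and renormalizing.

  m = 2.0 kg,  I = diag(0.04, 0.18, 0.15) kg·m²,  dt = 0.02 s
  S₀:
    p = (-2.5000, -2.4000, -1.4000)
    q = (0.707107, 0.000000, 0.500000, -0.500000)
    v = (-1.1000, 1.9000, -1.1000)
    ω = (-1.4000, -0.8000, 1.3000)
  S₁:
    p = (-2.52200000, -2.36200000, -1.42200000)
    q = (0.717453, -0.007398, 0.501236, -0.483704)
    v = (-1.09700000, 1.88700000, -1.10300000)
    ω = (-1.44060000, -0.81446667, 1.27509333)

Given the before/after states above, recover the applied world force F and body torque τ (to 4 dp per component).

rate change Δω = (-0.04060000, -0.01446667, -0.02490667)
τ = I·(Δω/dt) + ω₀×(Iω₀) = (-0.0500, 0.0700, -0.0300)
velocity change Δv = (0.00300000, -0.01300000, -0.00300000)
F = m·Δv/dt = (0.3000, -1.3000, -0.3000)

F = (0.3000, -1.3000, -0.3000)
τ = (-0.0500, 0.0700, -0.0300)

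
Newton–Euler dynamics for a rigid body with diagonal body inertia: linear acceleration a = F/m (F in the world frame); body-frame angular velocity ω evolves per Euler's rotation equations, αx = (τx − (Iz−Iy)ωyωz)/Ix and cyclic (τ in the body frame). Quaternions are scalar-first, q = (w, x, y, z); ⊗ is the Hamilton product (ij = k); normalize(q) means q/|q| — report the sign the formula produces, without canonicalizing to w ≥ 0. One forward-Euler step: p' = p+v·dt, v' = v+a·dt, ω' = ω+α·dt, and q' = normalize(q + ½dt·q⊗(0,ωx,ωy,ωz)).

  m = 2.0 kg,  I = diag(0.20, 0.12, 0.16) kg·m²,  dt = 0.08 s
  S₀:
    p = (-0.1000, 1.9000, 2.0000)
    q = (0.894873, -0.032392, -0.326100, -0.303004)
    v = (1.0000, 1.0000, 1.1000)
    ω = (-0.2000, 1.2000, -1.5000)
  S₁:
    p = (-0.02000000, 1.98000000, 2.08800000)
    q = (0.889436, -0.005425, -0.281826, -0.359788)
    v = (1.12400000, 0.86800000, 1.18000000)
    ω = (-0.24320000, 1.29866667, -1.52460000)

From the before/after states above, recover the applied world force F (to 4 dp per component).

F = (3.1000, -3.3000, 2.0000)

Δv = v₁−v₀ = (0.12400000, -0.13200000, 0.08000000)
F = m·Δv/dt = (3.1000, -3.3000, 2.0000)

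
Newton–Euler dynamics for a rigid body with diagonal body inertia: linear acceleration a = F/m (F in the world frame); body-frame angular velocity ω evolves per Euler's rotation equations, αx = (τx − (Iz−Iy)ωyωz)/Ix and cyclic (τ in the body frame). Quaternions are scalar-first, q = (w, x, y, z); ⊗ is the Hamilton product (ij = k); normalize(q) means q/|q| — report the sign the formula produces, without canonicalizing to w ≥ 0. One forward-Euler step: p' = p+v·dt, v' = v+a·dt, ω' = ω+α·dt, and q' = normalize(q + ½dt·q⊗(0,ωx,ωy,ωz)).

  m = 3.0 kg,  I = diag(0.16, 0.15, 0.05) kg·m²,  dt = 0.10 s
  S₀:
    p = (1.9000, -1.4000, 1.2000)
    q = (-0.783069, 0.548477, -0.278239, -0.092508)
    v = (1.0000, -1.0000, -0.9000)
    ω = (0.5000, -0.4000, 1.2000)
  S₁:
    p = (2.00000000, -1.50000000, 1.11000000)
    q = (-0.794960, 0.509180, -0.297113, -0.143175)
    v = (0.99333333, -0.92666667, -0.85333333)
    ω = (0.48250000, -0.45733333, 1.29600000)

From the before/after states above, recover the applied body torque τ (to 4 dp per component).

τ = (0.0200, -0.0200, 0.0500)

ω₁ − ω₀ = (-0.01750000, -0.05733333, 0.09600000)
ω₀×(Iω₀) = (0.0480, 0.0660, 0.0020)
applied torque τ = (0.0200, -0.0200, 0.0500)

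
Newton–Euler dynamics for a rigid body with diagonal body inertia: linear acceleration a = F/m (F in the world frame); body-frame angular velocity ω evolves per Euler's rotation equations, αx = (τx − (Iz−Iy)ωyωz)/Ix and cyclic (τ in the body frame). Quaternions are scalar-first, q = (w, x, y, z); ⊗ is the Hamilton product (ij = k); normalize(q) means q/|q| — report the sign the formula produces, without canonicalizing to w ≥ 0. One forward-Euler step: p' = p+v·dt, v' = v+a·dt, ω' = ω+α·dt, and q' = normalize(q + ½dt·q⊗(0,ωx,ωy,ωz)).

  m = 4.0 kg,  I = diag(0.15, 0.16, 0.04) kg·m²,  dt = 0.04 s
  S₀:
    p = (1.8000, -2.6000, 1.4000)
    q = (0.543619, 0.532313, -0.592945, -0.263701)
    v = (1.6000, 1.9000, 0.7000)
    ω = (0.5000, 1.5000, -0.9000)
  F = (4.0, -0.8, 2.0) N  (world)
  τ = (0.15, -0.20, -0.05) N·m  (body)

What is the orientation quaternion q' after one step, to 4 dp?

Hamilton product q⊗(0,ω) = (0.3859301, 1.2010115, 1.1626597, 0.6056849)
q' = normalize(q + ½dt·q⊗(0,ω)) = (0.5510, 0.5560, -0.5693, -0.2514)

q' = (0.5510, 0.5560, -0.5693, -0.2514)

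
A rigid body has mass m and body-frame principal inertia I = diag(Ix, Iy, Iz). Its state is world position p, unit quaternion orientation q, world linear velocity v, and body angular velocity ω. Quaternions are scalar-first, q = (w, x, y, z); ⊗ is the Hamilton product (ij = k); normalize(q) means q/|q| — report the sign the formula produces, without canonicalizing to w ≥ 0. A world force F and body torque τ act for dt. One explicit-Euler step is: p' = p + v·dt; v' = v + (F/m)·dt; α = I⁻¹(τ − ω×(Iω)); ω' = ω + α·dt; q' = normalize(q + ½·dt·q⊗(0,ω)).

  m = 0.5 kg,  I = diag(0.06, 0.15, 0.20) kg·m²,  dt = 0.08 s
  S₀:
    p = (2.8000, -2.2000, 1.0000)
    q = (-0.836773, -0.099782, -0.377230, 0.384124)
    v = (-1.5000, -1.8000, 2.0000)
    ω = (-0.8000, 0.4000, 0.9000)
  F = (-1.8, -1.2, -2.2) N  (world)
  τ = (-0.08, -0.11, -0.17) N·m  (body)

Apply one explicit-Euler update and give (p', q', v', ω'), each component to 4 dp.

α = I⁻¹(τ − ω×Iω) = (-1.6333, -1.4053, -0.7060)
new body rate ω' = (-0.9307, 0.2876, 0.8435)
q⊗(0,ω) = (-0.2746452, 0.1762618, -0.5522046, -1.0947925)
q' = normalize(q + ½dt·q⊗(0,ω)) = (-0.8467, -0.0926, -0.3988, 0.3399)
p + v·dt = (2.6800, -2.3440, 1.1600)
v + (F/m)dt = (-1.7880, -1.9920, 1.6480)

p' = (2.6800, -2.3440, 1.1600)
q' = (-0.8467, -0.0926, -0.3988, 0.3399)
v' = (-1.7880, -1.9920, 1.6480)
ω' = (-0.9307, 0.2876, 0.8435)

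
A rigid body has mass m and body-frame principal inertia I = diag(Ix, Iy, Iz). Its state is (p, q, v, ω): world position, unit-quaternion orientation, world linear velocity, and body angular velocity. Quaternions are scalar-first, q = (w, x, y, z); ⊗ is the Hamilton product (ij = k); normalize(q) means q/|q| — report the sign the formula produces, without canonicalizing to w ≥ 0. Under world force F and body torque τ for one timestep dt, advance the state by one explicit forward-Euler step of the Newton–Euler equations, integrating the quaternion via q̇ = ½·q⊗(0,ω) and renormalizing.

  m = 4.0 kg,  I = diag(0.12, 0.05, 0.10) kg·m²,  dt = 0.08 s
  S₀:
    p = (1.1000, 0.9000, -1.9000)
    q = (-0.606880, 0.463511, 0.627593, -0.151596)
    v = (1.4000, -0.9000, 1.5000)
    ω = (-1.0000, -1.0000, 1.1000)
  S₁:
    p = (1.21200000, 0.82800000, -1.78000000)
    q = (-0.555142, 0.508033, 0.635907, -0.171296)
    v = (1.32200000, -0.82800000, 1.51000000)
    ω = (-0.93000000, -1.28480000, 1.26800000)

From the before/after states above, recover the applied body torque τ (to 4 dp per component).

rate change Δω = (0.07000000, -0.28480000, 0.16800000)
ω₀×(Iω₀) = (-0.0550, -0.0220, -0.0700)
τ = I·(Δω/dt) + ω₀×(Iω₀) = (0.0500, -0.2000, 0.1400)

τ = (0.0500, -0.2000, 0.1400)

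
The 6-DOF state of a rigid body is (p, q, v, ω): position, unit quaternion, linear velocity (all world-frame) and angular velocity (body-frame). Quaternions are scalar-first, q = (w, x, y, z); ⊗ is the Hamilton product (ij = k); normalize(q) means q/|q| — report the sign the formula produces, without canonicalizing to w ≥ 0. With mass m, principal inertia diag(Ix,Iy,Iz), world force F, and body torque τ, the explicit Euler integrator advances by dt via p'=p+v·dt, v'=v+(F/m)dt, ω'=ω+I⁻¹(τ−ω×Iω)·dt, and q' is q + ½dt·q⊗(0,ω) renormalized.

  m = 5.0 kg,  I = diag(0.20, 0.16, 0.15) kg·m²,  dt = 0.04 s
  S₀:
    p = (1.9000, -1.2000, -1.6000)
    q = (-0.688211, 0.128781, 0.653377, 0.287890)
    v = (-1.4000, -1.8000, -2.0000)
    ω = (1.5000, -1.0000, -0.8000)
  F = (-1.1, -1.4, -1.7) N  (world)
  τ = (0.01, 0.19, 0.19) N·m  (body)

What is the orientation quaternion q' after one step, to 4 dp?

2q̇ = q⊗(0,ω) = (0.6905175, -1.2671281, 1.2230708, -0.5582777)
updated quaternion q' = (-0.6739, 0.1034, 0.6773, 0.2765)

q' = (-0.6739, 0.1034, 0.6773, 0.2765)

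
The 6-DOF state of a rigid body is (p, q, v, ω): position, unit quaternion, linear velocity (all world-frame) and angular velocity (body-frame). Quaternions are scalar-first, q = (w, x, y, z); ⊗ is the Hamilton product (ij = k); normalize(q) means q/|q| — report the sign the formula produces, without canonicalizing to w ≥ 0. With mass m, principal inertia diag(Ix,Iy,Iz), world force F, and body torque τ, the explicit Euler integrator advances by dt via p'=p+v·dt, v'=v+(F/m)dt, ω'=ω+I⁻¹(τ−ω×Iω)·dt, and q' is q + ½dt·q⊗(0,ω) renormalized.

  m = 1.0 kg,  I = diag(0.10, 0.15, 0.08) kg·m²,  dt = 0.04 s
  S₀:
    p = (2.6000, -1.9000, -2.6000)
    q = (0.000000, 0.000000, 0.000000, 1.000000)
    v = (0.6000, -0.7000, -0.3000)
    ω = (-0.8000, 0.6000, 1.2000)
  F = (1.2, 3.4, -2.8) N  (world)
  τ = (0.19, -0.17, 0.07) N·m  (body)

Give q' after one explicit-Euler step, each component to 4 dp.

q' = (-0.0240, -0.0120, -0.0160, 0.9995)

Hamilton product q⊗(0,ω) = (-1.2000000, -0.6000000, -0.8000000, 0.0000000)
q + ½dt·q⊗(0,ω), renormalized = (-0.0240, -0.0120, -0.0160, 0.9995)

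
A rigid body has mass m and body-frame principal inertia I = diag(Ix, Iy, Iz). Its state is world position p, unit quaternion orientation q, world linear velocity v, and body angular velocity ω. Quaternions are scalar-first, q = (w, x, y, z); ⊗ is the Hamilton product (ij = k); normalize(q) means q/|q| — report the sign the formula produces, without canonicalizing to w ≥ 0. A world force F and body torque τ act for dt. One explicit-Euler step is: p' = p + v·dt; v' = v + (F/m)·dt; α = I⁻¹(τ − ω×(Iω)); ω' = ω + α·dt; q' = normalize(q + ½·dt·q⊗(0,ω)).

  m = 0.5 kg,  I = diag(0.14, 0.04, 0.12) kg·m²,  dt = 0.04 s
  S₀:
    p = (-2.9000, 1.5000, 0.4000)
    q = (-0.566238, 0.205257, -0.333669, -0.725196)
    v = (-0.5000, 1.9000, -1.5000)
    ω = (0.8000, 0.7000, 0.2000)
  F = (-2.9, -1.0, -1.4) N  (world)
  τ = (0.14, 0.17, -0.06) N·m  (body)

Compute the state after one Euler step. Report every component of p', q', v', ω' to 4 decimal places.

a = (-5.8000, -2.0000, -2.8000)
new position p' = (-2.9200, 1.5760, 0.3400)
v + (F/m)dt = (-0.7320, 1.8200, -1.6120)
gyro term ω×Iω = (0.0112, 0.0032, -0.0560)
α = I⁻¹(τ − ω×Iω) = (0.9200, 4.1700, -0.0333)
new body rate ω' = (0.8368, 0.8668, 0.1987)
q⊗(0,ω) = (0.2144019, -0.0120870, -1.0175748, 0.2973675)
q' = normalize(q + ½dt·q⊗(0,ω)) = (-0.5618, 0.2050, -0.3539, -0.7191)

p' = (-2.9200, 1.5760, 0.3400)
q' = (-0.5618, 0.2050, -0.3539, -0.7191)
v' = (-0.7320, 1.8200, -1.6120)
ω' = (0.8368, 0.8668, 0.1987)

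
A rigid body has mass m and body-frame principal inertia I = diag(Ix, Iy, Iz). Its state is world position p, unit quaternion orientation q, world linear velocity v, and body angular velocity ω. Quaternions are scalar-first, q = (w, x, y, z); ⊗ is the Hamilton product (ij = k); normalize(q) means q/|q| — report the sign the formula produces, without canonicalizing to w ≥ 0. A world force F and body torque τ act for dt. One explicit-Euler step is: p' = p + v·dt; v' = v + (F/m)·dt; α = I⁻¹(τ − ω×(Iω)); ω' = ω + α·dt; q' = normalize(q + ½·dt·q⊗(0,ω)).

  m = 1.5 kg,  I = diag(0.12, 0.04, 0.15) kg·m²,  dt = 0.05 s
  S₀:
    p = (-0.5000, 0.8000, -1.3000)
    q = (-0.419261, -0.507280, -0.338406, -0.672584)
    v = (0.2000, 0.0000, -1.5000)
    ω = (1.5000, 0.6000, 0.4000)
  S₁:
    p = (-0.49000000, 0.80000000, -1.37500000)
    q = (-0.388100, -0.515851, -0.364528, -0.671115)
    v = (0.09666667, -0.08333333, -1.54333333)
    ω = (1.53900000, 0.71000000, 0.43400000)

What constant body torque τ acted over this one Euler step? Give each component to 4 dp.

τ = (0.1200, 0.0700, 0.0300)

rate change Δω = (0.03900000, 0.11000000, 0.03400000)
I·α + gyro = (0.1200, 0.0700, 0.0300)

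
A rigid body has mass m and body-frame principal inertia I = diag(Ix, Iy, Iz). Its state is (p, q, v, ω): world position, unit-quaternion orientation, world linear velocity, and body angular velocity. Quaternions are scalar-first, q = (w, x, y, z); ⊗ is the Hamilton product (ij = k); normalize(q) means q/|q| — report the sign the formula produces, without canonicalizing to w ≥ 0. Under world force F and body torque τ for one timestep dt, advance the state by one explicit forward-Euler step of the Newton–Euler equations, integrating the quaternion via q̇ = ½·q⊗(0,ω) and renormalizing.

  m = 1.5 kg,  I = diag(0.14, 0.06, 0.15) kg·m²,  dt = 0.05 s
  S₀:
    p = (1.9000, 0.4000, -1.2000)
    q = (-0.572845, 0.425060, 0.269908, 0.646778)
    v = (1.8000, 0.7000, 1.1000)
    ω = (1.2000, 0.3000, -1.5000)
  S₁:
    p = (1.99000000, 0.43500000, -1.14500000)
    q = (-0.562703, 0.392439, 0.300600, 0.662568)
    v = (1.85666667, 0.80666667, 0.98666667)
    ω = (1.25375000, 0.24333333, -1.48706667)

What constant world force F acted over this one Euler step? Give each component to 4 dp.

v₁ − v₀ = (0.05666667, 0.10666667, -0.11333333)
applied force F = (1.7000, 3.2000, -3.4000)

F = (1.7000, 3.2000, -3.4000)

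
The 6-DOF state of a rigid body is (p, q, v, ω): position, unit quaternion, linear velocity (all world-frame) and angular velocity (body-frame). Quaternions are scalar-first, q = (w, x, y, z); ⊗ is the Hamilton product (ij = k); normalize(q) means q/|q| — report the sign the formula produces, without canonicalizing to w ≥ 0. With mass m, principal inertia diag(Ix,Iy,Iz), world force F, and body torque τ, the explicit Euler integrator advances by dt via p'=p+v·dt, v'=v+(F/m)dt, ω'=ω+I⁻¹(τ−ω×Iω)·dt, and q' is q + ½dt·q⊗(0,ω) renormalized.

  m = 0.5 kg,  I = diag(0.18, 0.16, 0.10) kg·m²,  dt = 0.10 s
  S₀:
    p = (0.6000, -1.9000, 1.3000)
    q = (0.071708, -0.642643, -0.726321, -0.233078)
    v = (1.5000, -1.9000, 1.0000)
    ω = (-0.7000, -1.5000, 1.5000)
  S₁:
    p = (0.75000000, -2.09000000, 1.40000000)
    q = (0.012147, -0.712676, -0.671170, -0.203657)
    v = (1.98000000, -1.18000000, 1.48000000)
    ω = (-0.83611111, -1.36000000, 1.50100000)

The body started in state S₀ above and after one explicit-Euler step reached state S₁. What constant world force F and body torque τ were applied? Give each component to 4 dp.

F = (2.4000, 3.6000, 2.4000)
τ = (-0.1100, 0.1400, -0.0200)

velocity change Δv = (0.48000000, 0.72000000, 0.48000000)
F = m·Δv/dt = (2.4000, 3.6000, 2.4000)
Δω = ω₁−ω₀ = (-0.13611111, 0.14000000, 0.00100000)
ω₀×(Iω₀) = (0.1350, -0.0840, -0.0210)
I·α + gyro = (-0.1100, 0.1400, -0.0200)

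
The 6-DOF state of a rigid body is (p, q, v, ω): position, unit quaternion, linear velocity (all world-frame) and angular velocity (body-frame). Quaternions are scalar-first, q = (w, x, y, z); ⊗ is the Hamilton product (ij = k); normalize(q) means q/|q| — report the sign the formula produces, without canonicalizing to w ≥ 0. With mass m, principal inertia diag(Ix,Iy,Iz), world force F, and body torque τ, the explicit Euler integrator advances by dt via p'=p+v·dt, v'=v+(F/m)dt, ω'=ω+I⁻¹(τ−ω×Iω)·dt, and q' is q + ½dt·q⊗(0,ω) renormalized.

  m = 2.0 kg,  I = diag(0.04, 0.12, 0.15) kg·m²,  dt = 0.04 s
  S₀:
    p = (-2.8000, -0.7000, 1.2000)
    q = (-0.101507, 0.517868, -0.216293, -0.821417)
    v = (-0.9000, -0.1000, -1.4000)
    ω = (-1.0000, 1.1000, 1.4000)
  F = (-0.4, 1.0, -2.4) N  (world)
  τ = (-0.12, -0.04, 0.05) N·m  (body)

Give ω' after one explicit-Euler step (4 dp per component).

precession coupling ω×(Iω) = (0.0462, 0.1540, -0.0880)
(τ − ω×Iω)/I = (-4.1550, -1.6167, 0.9200)
ω + α·dt = (-1.1662, 1.0353, 1.4368)

ω' = (-1.1662, 1.0353, 1.4368)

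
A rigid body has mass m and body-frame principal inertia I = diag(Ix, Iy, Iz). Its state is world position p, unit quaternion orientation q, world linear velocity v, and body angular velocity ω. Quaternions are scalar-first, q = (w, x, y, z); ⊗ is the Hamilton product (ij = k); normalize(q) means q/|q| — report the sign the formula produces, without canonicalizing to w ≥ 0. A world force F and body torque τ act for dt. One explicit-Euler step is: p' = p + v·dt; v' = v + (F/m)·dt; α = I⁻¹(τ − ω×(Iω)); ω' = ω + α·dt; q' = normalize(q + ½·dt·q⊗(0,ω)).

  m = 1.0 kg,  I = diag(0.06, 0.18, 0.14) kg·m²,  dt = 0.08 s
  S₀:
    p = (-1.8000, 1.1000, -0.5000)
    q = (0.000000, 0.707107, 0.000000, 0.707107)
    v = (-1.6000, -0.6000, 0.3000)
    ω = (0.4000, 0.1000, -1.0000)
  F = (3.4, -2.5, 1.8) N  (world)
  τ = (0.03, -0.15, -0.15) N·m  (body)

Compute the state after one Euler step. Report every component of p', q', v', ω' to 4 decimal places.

a = (3.4000, -2.5000, 1.8000)
new position p' = (-1.9280, 1.0520, -0.4760)
v' = v + a·dt = (-1.3280, -0.8000, 0.4440)
α = I⁻¹(τ − ω×Iω) = (0.4333, -1.0111, -1.1057)
ω' = ω + α·dt = (0.4347, 0.0191, -1.0885)
Hamilton product q⊗(0,ω) = (0.4242642, -0.0707107, 0.9899498, 0.0707107)
q' = normalize(q + ½dt·q⊗(0,ω)) = (0.0170, 0.7036, 0.0396, 0.7093)

p' = (-1.9280, 1.0520, -0.4760)
q' = (0.0170, 0.7036, 0.0396, 0.7093)
v' = (-1.3280, -0.8000, 0.4440)
ω' = (0.4347, 0.0191, -1.0885)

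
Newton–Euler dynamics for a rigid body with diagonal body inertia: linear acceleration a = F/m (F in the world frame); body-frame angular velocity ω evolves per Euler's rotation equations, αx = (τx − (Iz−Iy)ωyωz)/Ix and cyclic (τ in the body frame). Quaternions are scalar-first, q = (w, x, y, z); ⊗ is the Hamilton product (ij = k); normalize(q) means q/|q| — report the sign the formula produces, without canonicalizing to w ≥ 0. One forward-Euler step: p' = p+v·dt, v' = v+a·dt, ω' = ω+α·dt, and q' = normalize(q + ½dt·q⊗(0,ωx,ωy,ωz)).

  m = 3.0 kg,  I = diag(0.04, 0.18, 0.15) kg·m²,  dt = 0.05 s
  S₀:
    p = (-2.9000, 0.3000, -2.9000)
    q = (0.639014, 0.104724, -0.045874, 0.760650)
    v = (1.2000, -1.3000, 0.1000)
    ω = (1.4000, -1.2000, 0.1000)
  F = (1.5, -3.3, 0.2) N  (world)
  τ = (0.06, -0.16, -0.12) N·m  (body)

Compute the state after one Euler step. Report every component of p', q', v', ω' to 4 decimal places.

precession coupling ω×(Iω) = (0.0036, -0.0154, -0.2352)
angular accel α = (1.4100, -0.8033, 0.7680)
ω + α·dt = (1.4705, -1.2402, 0.1384)
Hamilton product q⊗(0,ω) = (-0.2777274, 1.8028122, 0.2876208, 0.0024562)
updated quaternion q' = (0.6314, 0.1496, -0.0386, 0.7599)
a = F/m = (0.5000, -1.1000, 0.0667)
p + v·dt = (-2.8400, 0.2350, -2.8950)
v + (F/m)dt = (1.2250, -1.3550, 0.1033)

p' = (-2.8400, 0.2350, -2.8950)
q' = (0.6314, 0.1496, -0.0386, 0.7599)
v' = (1.2250, -1.3550, 0.1033)
ω' = (1.4705, -1.2402, 0.1384)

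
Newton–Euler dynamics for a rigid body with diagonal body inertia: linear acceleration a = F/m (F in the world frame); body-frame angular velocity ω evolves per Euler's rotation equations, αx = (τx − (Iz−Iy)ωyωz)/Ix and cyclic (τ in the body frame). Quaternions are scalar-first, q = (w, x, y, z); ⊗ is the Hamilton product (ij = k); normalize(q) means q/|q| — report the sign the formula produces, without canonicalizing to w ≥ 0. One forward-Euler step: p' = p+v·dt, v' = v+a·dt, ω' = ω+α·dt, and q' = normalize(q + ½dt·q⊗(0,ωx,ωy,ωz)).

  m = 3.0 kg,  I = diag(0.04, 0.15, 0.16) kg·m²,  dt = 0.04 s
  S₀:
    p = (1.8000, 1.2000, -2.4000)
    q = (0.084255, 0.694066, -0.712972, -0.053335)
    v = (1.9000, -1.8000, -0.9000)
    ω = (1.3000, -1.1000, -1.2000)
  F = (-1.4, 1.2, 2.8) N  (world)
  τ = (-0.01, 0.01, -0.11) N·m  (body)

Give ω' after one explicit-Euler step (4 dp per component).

precession coupling ω×(Iω) = (0.0132, 0.1872, -0.1573)
angular accel α = (-0.5800, -1.1813, 0.2956)
new body rate ω' = (1.2768, -1.1473, -1.1882)

ω' = (1.2768, -1.1473, -1.1882)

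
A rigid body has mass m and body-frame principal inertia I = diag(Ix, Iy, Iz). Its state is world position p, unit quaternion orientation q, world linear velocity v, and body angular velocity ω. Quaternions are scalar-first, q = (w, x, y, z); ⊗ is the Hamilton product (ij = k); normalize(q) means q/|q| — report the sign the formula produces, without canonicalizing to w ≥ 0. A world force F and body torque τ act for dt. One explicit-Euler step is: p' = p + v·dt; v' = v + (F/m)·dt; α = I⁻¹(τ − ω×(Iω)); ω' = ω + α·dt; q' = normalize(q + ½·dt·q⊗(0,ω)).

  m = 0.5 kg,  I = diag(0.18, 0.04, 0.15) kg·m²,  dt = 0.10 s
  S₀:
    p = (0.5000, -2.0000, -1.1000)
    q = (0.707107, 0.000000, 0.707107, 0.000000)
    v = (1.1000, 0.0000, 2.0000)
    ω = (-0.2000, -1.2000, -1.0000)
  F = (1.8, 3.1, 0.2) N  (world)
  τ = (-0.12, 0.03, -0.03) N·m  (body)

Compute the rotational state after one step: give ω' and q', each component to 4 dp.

ω' = (-0.3400, -1.1400, -0.9976)
q' = (0.7472, -0.0423, 0.6626, -0.0282)

precession coupling ω×(Iω) = (0.1320, 0.0060, -0.0336)
(τ − ω×Iω)/I = (-1.4000, 0.6000, 0.0240)
ω + α·dt = (-0.3400, -1.1400, -0.9976)
2q̇ = q⊗(0,ω) = (0.8485284, -0.8485284, -0.8485284, -0.5656856)
updated quaternion q' = (0.7472, -0.0423, 0.6626, -0.0282)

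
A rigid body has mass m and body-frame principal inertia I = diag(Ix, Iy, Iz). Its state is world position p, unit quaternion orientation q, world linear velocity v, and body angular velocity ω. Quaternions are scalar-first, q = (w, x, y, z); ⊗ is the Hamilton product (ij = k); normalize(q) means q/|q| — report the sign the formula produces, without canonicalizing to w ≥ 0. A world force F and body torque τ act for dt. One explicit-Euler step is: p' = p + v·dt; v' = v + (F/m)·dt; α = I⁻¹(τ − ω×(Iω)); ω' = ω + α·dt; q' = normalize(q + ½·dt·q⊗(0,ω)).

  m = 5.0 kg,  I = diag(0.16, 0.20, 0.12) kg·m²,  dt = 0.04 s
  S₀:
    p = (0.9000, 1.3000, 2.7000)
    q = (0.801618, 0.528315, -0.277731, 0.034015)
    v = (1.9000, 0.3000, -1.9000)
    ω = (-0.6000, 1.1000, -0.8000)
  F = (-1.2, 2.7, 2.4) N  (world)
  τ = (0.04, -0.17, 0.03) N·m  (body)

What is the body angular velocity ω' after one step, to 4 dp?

ω' = (-0.6076, 1.0622, -0.7812)

ω×(Iω) gyroscopic = (0.0704, 0.0192, -0.0264)
angular accel α = (-0.1900, -0.9460, 0.4700)
ω + α·dt = (-0.6076, 1.0622, -0.7812)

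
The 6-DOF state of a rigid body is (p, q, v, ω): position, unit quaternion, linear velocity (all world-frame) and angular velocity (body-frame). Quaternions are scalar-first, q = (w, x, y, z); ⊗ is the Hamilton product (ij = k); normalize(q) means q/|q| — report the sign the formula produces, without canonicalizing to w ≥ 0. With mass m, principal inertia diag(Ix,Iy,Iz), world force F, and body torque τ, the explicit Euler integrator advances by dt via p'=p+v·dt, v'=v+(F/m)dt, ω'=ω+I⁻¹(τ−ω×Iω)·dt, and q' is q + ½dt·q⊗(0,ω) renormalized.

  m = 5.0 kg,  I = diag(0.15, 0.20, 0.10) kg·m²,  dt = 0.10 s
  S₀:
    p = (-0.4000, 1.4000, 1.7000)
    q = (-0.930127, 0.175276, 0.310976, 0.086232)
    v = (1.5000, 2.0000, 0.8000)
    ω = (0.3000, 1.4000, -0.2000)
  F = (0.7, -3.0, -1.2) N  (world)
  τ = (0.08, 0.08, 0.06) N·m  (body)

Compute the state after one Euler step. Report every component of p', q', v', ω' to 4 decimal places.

p' = (-0.2500, 1.6000, 1.7800)
q' = (-0.9512, 0.1518, 0.2483, 0.1029)
v' = (1.5140, 1.9400, 0.7760)
ω' = (0.3347, 1.4415, -0.1610)

angular accel α = (0.3467, 0.4150, 0.3900)
new body rate ω' = (0.3347, 1.4415, -0.1610)
2q̇ = q⊗(0,ω) = (-0.4707028, -0.4619581, -1.2412530, 0.3381190)
q + ½dt·q⊗(0,ω), renormalized = (-0.9512, 0.1518, 0.2483, 0.1029)
a = F/m = (0.1400, -0.6000, -0.2400)
p' = p + v·dt = (-0.2500, 1.6000, 1.7800)
new velocity v' = (1.5140, 1.9400, 0.7760)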